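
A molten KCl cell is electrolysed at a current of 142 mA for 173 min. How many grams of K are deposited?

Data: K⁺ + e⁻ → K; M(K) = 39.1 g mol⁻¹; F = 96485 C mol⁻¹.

0.597 g

Q = I·t = 0.1420 A × 10380 s = 1474 C.
n(e⁻) = Q/F = 1474 / 96485 = 0.01528 mol.
K⁺ + e⁻ → K, so n(K) = n(e⁻)/1 = 0.01528 mol.
m = n·M = 0.01528 × 39.1 = 0.597 g.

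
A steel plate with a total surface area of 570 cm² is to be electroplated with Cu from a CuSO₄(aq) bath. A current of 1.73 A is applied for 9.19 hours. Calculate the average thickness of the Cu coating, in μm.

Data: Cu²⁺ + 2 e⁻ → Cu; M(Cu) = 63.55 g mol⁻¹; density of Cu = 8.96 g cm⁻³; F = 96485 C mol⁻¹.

36.9 μm

Q = I·t = 1.730 × 33084 = 57240 C; n(e⁻) = 0.5932 mol.
n(Cu) = n(e⁻)/2 = 0.2966 mol, so m = 0.2966 × 63.55 = 18.85 g.
Volume = m/ρ = 18.85 / 8.96 = 2.104 cm³.
Thickness = V/A = 2.104 / 570 = 0.00369 cm = 36.9 μm.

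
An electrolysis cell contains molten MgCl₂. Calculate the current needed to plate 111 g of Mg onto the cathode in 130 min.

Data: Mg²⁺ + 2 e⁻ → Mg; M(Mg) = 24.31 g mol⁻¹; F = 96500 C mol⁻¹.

n(Mg) = 111 / 24.31 = 4.566 mol.
n(e⁻) = 2 × 4.566 = 9.132 mol.
Q = n(e⁻)·F = 9.132 × 96500 = 881200 C.
I = Q/t = 881200 / 7800.0 s = 113 A.

113 A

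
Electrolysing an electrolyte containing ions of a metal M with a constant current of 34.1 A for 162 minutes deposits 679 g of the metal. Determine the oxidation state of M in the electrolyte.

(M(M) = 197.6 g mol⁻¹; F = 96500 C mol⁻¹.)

+1

Q = I·t = 34.10 A × 9720.0 s = 331500 C, so n(e⁻) = 331500/96500 = 3.435 mol.
n(M) deposited = 679 / 197.6 = 3.436 mol.
Electrons per atom = n(e⁻)/n(M) = 3.435 / 3.436 = 1.00 ≈ 1, so the ion is M⁺.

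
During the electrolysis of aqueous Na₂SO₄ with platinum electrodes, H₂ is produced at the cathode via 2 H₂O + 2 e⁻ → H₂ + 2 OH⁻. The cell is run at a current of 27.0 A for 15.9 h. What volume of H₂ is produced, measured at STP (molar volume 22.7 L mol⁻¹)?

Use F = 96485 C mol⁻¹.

Q = I·t = 27.00 A × 57240 s = 1545000 C.
n(e⁻) = Q/F = 1545000 / 96485 = 16.02 mol.
2 electrons are transferred per H₂ molecule, so n(H₂) = 16.02 / 2 = 8.009 mol.
V = n × V_m = 8.009 × 22.7 = 182 L.

182 L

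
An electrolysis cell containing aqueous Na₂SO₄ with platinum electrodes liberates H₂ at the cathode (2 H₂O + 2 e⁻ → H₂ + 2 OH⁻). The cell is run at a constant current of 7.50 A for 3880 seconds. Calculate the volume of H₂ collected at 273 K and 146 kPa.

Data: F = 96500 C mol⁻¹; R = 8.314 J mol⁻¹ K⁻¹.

Q = I·t = 7.500 A × 3880.0 s = 29100 C.
n(e⁻) = Q/F = 29100 / 96500 = 0.3016 mol.
2 electrons are transferred per H₂ molecule, so n(H₂) = 0.3016 / 2 = 0.1508 mol.
V = nRT/P = (0.1508 × 8.314 × 273) / (146 × 10³ Pa) = 0.00234 m³ = 2.34 L.

2.34 L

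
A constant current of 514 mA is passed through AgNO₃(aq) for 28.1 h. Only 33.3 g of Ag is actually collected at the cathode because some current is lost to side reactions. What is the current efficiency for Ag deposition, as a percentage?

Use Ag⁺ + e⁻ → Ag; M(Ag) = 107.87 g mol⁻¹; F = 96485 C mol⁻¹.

Q = I·t = 0.5140 × 101160 = 52000 C; n(e⁻) = 52000/96485 = 0.5389 mol.
Theoretical n(Ag) = n(e⁻)/1 = 0.5389 mol, i.e. m_theo = 0.5389 × 107.87 = 58.13 g.
Efficiency = m_actual / m_theo = 33.3 / 58.13 = 57.3 %.

57.3 %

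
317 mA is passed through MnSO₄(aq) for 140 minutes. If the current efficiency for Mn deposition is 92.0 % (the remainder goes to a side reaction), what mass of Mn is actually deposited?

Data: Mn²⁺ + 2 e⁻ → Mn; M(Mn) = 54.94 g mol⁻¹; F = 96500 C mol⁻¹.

Q = I·t = 0.3170 × 8400.0 = 2663 C.
n(e⁻) = 2663/96500 = 0.02759 mol; theoretically n(Mn) = 0.02759/2 = 0.01380 mol, m_theo = 0.7580 g.
At 92.0 % efficiency, m_actual = 0.920 × 0.7580 = 0.697 g.

0.697 g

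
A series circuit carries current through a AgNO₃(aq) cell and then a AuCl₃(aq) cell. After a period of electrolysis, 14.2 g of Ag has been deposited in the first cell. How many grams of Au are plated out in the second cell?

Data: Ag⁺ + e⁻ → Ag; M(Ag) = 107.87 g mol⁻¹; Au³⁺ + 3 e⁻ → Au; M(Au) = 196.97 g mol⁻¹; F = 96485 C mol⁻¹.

8.64 g

n(Ag) = 14.2 / 107.87 = 0.1316 mol.
Since Ag⁺ + e⁻ → Ag, n(e⁻) passed = 1 × 0.1316 = 0.1316 mol.
Cells in series carry the same charge, so the same 0.1316 mol of electrons passes through cell 2.
Au³⁺ + 3 e⁻ → Au, so n(Au) = 0.1316 / 3 = 0.04388 mol.
m(Au) = 0.04388 × 196.97 = 8.64 g.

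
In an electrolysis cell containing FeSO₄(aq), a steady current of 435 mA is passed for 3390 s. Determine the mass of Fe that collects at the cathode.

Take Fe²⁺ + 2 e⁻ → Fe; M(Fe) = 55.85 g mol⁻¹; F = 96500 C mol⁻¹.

Q = I·t = 0.4350 A × 3390.0 s = 1475 C.
n(e⁻) = Q/F = 1475 / 96500 = 0.01528 mol.
Fe²⁺ + 2 e⁻ → Fe, so n(Fe) = n(e⁻)/2 = 0.007641 mol.
m = n·M = 0.007641 × 55.85 = 0.427 g.

0.427 g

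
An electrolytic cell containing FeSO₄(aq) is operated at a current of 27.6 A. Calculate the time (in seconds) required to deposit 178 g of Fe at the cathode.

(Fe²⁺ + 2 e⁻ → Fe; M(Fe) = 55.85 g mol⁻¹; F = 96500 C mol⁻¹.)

22300 s

n(Fe) = m/M = 178 / 55.85 = 3.187 mol.
Each Fe atom requires 2 electrons, so n(e⁻) = 2 × 3.187 = 6.374 mol.
Q = n(e⁻)·F = 6.374 × 96500 = 615100 C.
t = Q/I = 615100 / 27.60 A = 22290 s.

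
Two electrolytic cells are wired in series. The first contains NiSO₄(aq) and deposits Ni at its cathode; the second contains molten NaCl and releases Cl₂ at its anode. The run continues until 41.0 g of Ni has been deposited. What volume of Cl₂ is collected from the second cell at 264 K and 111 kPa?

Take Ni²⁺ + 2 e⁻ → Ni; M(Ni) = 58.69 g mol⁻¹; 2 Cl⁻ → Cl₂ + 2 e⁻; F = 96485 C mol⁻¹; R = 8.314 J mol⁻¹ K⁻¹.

13.8 L

n(Ni) = 41.0 / 58.69 = 0.6986 mol, so n(e⁻) = 2 × 0.6986 = 1.397 mol.
The cells are in series, so the same 1.397 mol of electrons passes through the second cell.
2 Cl⁻ → Cl₂ + 2 e⁻ — 2 mol e⁻ per mol Cl₂, so n(Cl₂) = 1.397/2 = 0.6986 mol.
V = nRT/P = (0.6986 × 8.314 × 264) / (111 × 10³) = 0.0138 m³ = 13.8 L.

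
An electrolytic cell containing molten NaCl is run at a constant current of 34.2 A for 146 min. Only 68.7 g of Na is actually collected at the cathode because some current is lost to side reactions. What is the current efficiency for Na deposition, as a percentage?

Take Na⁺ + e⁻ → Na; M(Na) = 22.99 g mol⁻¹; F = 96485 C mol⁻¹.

Q = I·t = 34.20 × 8760.0 = 299600 C; n(e⁻) = 299600/96485 = 3.105 mol.
Theoretical n(Na) = n(e⁻)/1 = 3.105 mol, i.e. m_theo = 3.105 × 22.99 = 71.39 g.
Efficiency = m_actual / m_theo = 68.7 / 71.39 = 96.2 %.

96.2 %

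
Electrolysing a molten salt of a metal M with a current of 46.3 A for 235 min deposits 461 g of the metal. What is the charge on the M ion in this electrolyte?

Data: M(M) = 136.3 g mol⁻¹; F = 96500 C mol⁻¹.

Q = I·t = 46.30 A × 14100 s = 652800 C, so n(e⁻) = 652800/96500 = 6.765 mol.
n(M) deposited = 461 / 136.3 = 3.382 mol.
Electrons per atom = n(e⁻)/n(M) = 6.765 / 3.382 = 2.00 ≈ 2, so the ion is M²⁺.

+2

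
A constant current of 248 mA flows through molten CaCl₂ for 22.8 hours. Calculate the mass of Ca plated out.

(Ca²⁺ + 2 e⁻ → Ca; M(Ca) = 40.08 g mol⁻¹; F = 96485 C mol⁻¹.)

4.23 g

Q = I·t = 0.2480 A × 82080 s = 20360 C.
n(e⁻) = Q/F = 20360 / 96485 = 0.2110 mol.
Ca²⁺ + 2 e⁻ → Ca, so n(Ca) = n(e⁻)/2 = 0.1055 mol.
m = n·M = 0.1055 × 40.08 = 4.23 g.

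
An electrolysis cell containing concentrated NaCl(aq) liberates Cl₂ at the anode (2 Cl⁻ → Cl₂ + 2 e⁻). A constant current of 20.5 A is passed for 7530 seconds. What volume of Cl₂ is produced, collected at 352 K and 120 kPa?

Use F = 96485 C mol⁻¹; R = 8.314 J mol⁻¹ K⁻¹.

Q = I·t = 20.50 A × 7530.0 s = 154400 C.
n(e⁻) = Q/F = 154400 / 96485 = 1.600 mol.
2 electrons are transferred per Cl₂ molecule, so n(Cl₂) = 1.600 / 2 = 0.7999 mol.
V = nRT/P = (0.7999 × 8.314 × 352) / (120 × 10³ Pa) = 0.0195 m³ = 19.5 L.

19.5 L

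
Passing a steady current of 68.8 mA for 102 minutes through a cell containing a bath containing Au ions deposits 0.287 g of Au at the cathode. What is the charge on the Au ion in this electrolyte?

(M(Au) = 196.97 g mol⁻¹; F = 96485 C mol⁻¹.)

Q = I·t = 0.06880 A × 6120.0 s = 421.1 C, so n(e⁻) = 421.1/96485 = 0.004364 mol.
n(Au) deposited = 0.287 / 196.97 = 0.001457 mol.
Electrons per atom = n(e⁻)/n(Au) = 0.004364 / 0.001457 = 3.00 ≈ 3, so the ion is Au³⁺.

+3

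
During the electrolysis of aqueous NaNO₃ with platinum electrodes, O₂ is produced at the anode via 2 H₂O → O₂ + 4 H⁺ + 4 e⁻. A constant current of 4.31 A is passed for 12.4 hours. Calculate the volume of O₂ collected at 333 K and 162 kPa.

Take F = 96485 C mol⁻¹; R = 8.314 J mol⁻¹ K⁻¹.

Q = I·t = 4.310 A × 44640 s = 192400 C.
n(e⁻) = Q/F = 192400 / 96485 = 1.994 mol.
4 electrons are transferred per O₂ molecule, so n(O₂) = 1.994 / 4 = 0.4985 mol.
V = nRT/P = (0.4985 × 8.314 × 333) / (162 × 10³ Pa) = 0.00852 m³ = 8.52 L.

8.52 L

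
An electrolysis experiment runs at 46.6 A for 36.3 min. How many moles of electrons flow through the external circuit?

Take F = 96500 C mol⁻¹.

1.05 mol

Q = I·t = 46.60 A × 2178.0 s = 101500 C.
n(e⁻) = Q/F = 101500 / 96500 = 1.05 mol.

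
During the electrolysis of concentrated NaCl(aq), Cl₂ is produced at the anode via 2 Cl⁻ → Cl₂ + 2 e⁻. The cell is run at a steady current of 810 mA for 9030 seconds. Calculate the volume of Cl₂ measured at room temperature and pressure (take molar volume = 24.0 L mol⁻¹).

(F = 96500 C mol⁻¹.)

0.910 L

Q = I·t = 0.8100 A × 9030.0 s = 7314 C.
n(e⁻) = Q/F = 7314 / 96500 = 0.07580 mol.
2 electrons are transferred per Cl₂ molecule, so n(Cl₂) = 0.07580 / 2 = 0.03790 mol.
V = n × V_m = 0.03790 × 24.0 = 0.910 L.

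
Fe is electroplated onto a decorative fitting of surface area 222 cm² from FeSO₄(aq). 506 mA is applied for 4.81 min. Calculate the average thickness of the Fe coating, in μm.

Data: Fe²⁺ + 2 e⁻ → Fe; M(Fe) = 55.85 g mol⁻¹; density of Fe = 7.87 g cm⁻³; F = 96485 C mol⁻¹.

Q = I·t = 0.5060 × 288.60 = 146.0 C; n(e⁻) = 0.001514 mol.
n(Fe) = n(e⁻)/2 = 0.0007568 mol, so m = 0.0007568 × 55.85 = 0.04226 g.
Volume = m/ρ = 0.04226 / 7.87 = 0.005370 cm³.
Thickness = V/A = 0.005370 / 222 = 2.42 × 10⁻⁵ cm = 0.242 μm.

0.242 μm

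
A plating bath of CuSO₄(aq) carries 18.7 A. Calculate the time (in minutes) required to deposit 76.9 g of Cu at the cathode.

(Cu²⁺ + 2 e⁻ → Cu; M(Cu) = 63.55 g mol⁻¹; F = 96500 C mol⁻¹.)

208 min

n(Cu) = m/M = 76.9 / 63.55 = 1.210 mol.
Each Cu atom requires 2 electrons, so n(e⁻) = 2 × 1.210 = 2.420 mol.
Q = n(e⁻)·F = 2.420 × 96500 = 233500 C.
t = Q/I = 233500 / 18.70 A = 12490 s = 208 min.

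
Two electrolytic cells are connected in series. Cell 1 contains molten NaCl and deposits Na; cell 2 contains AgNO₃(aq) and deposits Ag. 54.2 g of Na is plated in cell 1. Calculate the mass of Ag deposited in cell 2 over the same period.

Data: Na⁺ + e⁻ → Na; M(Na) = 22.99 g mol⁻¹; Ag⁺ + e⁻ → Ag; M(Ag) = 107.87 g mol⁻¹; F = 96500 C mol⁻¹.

254 g

n(Na) = 54.2 / 22.99 = 2.358 mol.
Since Na⁺ + e⁻ → Na, n(e⁻) passed = 1 × 2.358 = 2.358 mol.
Cells in series carry the same charge, so the same 2.358 mol of electrons passes through cell 2.
Ag⁺ + e⁻ → Ag, so n(Ag) = 2.358 / 1 = 2.358 mol.
m(Ag) = 2.358 × 107.87 = 254 g.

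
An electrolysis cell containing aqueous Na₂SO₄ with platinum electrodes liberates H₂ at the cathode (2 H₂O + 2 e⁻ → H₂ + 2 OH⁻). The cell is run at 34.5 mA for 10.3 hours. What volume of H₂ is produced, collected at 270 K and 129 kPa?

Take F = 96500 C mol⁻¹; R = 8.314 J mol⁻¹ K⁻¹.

0.115 L

Q = I·t = 0.03450 A × 37080 s = 1279 C.
n(e⁻) = Q/F = 1279 / 96500 = 0.01326 mol.
2 electrons are transferred per H₂ molecule, so n(H₂) = 0.01326 / 2 = 0.006628 mol.
V = nRT/P = (0.006628 × 8.314 × 270) / (129 × 10³ Pa) = 1.15 × 10⁻⁴ m³ = 0.115 L.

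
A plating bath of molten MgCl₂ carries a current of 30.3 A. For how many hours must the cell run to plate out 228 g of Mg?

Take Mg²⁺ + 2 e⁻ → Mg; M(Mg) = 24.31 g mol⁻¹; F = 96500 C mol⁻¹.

16.6 h

n(Mg) = m/M = 228 / 24.31 = 9.379 mol.
Each Mg atom requires 2 electrons, so n(e⁻) = 2 × 9.379 = 18.76 mol.
Q = n(e⁻)·F = 18.76 × 96500 = 1810000 C.
t = Q/I = 1810000 / 30.30 A = 59740 s = 16.6 h.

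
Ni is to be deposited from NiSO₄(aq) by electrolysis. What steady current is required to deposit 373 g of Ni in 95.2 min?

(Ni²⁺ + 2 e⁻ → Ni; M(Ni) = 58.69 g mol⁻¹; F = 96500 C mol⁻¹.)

n(Ni) = 373 / 58.69 = 6.355 mol.
n(e⁻) = 2 × 6.355 = 12.71 mol.
Q = n(e⁻)·F = 12.71 × 96500 = 1227000 C.
I = Q/t = 1227000 / 5712.0 s = 215 A.

215 A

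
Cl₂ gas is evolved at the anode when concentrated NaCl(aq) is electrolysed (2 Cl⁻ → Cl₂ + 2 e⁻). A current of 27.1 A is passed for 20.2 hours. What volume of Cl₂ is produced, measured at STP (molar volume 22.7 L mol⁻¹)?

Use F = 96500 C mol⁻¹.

232 L

Q = I·t = 27.10 A × 72720 s = 1971000 C.
n(e⁻) = Q/F = 1971000 / 96500 = 20.42 mol.
2 electrons are transferred per Cl₂ molecule, so n(Cl₂) = 20.42 / 2 = 10.21 mol.
V = n × V_m = 10.21 × 22.7 = 232 L.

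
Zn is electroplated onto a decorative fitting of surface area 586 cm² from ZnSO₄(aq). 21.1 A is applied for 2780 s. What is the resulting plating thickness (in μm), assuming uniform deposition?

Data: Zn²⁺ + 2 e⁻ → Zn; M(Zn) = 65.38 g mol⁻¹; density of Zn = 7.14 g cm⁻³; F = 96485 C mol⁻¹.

Q = I·t = 21.10 × 2780.0 = 58660 C; n(e⁻) = 0.6079 mol.
n(Zn) = n(e⁻)/2 = 0.3040 mol, so m = 0.3040 × 65.38 = 19.87 g.
Volume = m/ρ = 19.87 / 7.14 = 2.783 cm³.
Thickness = V/A = 2.783 / 586 = 0.00475 cm = 47.5 μm.

47.5 μm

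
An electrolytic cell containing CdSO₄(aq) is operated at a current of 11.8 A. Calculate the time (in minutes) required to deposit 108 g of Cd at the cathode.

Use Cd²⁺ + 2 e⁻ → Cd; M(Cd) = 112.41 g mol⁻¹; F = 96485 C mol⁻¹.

262 min

n(Cd) = m/M = 108 / 112.41 = 0.9608 mol.
Each Cd atom requires 2 electrons, so n(e⁻) = 2 × 0.9608 = 1.922 mol.
Q = n(e⁻)·F = 1.922 × 96485 = 185400 C.
t = Q/I = 185400 / 11.80 A = 15710 s = 262 min.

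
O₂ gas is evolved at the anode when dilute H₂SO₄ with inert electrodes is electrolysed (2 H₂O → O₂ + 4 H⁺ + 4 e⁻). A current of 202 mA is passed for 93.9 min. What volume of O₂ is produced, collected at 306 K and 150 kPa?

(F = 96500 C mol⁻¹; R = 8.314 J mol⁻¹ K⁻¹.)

Q = I·t = 0.2020 A × 5634.0 s = 1138 C.
n(e⁻) = Q/F = 1138 / 96500 = 0.01179 mol.
4 electrons are transferred per O₂ molecule, so n(O₂) = 0.01179 / 4 = 0.002948 mol.
V = nRT/P = (0.002948 × 8.314 × 306) / (150 × 10³ Pa) = 5.00 × 10⁻⁵ m³ = 0.0500 L.

0.0500 L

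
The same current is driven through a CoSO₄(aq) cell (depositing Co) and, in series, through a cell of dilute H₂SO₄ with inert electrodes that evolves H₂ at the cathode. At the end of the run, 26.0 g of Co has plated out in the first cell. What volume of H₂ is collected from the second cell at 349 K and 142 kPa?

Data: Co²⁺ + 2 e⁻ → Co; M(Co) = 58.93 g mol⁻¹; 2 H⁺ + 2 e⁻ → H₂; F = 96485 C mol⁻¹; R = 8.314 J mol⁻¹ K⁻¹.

n(Co) = 26.0 / 58.93 = 0.4412 mol, so n(e⁻) = 2 × 0.4412 = 0.8824 mol.
The cells are in series, so the same 0.8824 mol of electrons passes through the second cell.
2 H⁺ + 2 e⁻ → H₂ — 2 mol e⁻ per mol H₂, so n(H₂) = 0.8824/2 = 0.4412 mol.
V = nRT/P = (0.4412 × 8.314 × 349) / (142 × 10³) = 0.00902 m³ = 9.02 L.

9.02 L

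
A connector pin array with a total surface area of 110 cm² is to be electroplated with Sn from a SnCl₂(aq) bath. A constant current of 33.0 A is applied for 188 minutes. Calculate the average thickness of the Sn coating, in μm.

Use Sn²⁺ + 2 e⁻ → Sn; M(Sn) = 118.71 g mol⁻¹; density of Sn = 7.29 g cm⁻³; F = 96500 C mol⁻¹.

2860 μm

Q = I·t = 33.00 × 11280 = 372200 C; n(e⁻) = 3.857 mol.
n(Sn) = n(e⁻)/2 = 1.929 mol, so m = 1.929 × 118.71 = 229.0 g.
Volume = m/ρ = 229.0 / 7.29 = 31.41 cm³.
Thickness = V/A = 31.41 / 110 = 0.286 cm = 2860 μm.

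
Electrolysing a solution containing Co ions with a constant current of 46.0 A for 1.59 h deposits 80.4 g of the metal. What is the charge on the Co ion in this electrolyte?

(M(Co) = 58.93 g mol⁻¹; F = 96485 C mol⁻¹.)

+2

Q = I·t = 46.00 A × 5724.0 s = 263300 C, so n(e⁻) = 263300/96485 = 2.729 mol.
n(Co) deposited = 80.4 / 58.93 = 1.364 mol.
Electrons per atom = n(e⁻)/n(Co) = 2.729 / 1.364 = 2.00 ≈ 2, so the ion is Co²⁺.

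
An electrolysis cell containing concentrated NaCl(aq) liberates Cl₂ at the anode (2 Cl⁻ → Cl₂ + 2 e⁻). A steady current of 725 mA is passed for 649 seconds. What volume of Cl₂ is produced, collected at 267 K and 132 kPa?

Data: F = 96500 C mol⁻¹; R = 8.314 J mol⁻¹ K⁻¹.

Q = I·t = 0.7250 A × 649.00 s = 470.5 C.
n(e⁻) = Q/F = 470.5 / 96500 = 0.004876 mol.
2 electrons are transferred per Cl₂ molecule, so n(Cl₂) = 0.004876 / 2 = 0.002438 mol.
V = nRT/P = (0.002438 × 8.314 × 267) / (132 × 10³ Pa) = 4.10 × 10⁻⁵ m³ = 0.0410 L.

0.0410 L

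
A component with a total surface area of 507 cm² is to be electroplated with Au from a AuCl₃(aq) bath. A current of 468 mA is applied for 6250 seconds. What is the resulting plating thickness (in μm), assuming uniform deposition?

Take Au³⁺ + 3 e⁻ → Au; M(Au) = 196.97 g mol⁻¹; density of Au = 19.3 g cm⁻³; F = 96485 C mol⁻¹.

2.03 μm

Q = I·t = 0.4680 × 6250.0 = 2925 C; n(e⁻) = 0.03032 mol.
n(Au) = n(e⁻)/3 = 0.01011 mol, so m = 0.01011 × 196.97 = 1.990 g.
Volume = m/ρ = 1.990 / 19.3 = 0.1031 cm³.
Thickness = V/A = 0.1031 / 507 = 2.03 × 10⁻⁴ cm = 2.03 μm.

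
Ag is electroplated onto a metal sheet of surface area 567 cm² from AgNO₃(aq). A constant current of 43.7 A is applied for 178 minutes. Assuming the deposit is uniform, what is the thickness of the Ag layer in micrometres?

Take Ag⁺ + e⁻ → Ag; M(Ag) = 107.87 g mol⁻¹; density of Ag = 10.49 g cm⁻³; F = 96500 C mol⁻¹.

877 μm

Q = I·t = 43.70 × 10680 = 466700 C; n(e⁻) = 4.836 mol.
n(Ag) = n(e⁻)/1 = 4.836 mol, so m = 4.836 × 107.87 = 521.7 g.
Volume = m/ρ = 521.7 / 10.49 = 49.73 cm³.
Thickness = V/A = 49.73 / 567 = 0.0877 cm = 877 μm.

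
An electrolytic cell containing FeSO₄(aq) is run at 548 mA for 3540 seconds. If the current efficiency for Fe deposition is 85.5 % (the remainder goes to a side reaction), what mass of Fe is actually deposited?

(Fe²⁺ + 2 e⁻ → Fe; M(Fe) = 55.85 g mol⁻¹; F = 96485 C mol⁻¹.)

0.480 g

Q = I·t = 0.5480 × 3540.0 = 1940 C.
n(e⁻) = 1940/96485 = 0.02011 mol; theoretically n(Fe) = 0.02011/2 = 0.01005 mol, m_theo = 0.5615 g.
At 85.5 % efficiency, m_actual = 0.855 × 0.5615 = 0.480 g.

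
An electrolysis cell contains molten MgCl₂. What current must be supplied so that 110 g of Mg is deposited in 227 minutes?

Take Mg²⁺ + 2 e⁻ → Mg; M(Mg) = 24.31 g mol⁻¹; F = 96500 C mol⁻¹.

64.1 A

n(Mg) = 110 / 24.31 = 4.525 mol.
n(e⁻) = 2 × 4.525 = 9.050 mol.
Q = n(e⁻)·F = 9.050 × 96500 = 873300 C.
I = Q/t = 873300 / 13620 s = 64.1 A.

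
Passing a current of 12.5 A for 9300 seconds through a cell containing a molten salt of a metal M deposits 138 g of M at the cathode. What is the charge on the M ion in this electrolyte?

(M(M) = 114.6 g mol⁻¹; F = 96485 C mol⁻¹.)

Q = I·t = 12.50 A × 9300.0 s = 116200 C, so n(e⁻) = 116200/96485 = 1.205 mol.
n(M) deposited = 138 / 114.6 = 1.204 mol.
Electrons per atom = n(e⁻)/n(M) = 1.205 / 1.204 = 1.00 ≈ 1, so the ion is M⁺.

+1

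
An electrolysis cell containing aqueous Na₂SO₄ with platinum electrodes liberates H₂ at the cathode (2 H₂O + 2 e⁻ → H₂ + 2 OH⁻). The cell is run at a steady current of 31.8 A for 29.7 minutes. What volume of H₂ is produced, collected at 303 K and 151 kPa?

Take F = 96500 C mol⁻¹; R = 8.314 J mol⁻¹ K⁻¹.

4.90 L

Q = I·t = 31.80 A × 1782.0 s = 56670 C.
n(e⁻) = Q/F = 56670 / 96500 = 0.5872 mol.
2 electrons are transferred per H₂ molecule, so n(H₂) = 0.5872 / 2 = 0.2936 mol.
V = nRT/P = (0.2936 × 8.314 × 303) / (151 × 10³ Pa) = 0.00490 m³ = 4.90 L.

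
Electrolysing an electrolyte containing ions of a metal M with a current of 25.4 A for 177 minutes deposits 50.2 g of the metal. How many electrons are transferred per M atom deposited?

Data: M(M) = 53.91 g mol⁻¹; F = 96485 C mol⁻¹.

3

Q = I·t = 25.40 A × 10620 s = 269700 C, so n(e⁻) = 269700/96485 = 2.796 mol.
n(M) deposited = 50.2 / 53.91 = 0.9312 mol.
Electrons per atom = n(e⁻)/n(M) = 2.796 / 0.9312 = 3.00 ≈ 3, so the ion is M³⁺.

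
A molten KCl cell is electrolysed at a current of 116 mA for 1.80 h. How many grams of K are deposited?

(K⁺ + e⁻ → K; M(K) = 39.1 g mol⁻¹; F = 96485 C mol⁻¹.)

0.305 g

Q = I·t = 0.1160 A × 6480.0 s = 751.7 C.
n(e⁻) = Q/F = 751.7 / 96485 = 0.007791 mol.
K⁺ + e⁻ → K, so n(K) = n(e⁻)/1 = 0.007791 mol.
m = n·M = 0.007791 × 39.1 = 0.305 g.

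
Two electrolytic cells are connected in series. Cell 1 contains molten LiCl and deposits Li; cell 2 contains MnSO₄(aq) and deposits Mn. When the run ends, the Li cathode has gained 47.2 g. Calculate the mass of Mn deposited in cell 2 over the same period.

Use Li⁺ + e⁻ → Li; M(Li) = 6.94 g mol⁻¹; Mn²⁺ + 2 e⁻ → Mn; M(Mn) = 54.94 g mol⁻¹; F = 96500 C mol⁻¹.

187 g

n(Li) = 47.2 / 6.94 = 6.801 mol.
Since Li⁺ + e⁻ → Li, n(e⁻) passed = 1 × 6.801 = 6.801 mol.
Cells in series carry the same charge, so the same 6.801 mol of electrons passes through cell 2.
Mn²⁺ + 2 e⁻ → Mn, so n(Mn) = 6.801 / 2 = 3.401 mol.
m(Mn) = 3.401 × 54.94 = 187 g.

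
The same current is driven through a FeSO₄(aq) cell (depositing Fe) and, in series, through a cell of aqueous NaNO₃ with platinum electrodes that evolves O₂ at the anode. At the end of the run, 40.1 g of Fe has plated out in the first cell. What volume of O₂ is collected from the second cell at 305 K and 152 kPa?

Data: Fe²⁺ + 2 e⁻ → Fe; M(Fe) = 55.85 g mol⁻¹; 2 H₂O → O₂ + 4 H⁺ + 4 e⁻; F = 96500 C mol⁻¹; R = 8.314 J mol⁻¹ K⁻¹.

n(Fe) = 40.1 / 55.85 = 0.7180 mol, so n(e⁻) = 2 × 0.7180 = 1.436 mol.
The cells are in series, so the same 1.436 mol of electrons passes through the second cell.
2 H₂O → O₂ + 4 H⁺ + 4 e⁻ — 4 mol e⁻ per mol O₂, so n(O₂) = 1.436/4 = 0.3590 mol.
V = nRT/P = (0.3590 × 8.314 × 305) / (152 × 10³) = 0.00599 m³ = 5.99 L.

5.99 L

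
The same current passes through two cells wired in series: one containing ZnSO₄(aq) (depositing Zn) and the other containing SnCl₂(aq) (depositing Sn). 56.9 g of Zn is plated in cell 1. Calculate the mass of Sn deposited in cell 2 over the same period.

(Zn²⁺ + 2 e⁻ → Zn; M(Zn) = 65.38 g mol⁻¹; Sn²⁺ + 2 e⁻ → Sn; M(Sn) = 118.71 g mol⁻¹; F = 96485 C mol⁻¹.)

n(Zn) = 56.9 / 65.38 = 0.8703 mol.
Since Zn²⁺ + 2 e⁻ → Zn, n(e⁻) passed = 2 × 0.8703 = 1.741 mol.
Cells in series carry the same charge, so the same 1.741 mol of electrons passes through cell 2.
Sn²⁺ + 2 e⁻ → Sn, so n(Sn) = 1.741 / 2 = 0.8703 mol.
m(Sn) = 0.8703 × 118.71 = 103 g.

103 g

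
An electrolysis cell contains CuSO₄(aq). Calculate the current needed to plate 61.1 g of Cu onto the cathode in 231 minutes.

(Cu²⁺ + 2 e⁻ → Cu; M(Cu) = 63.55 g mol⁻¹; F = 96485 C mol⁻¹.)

13.4 A

n(Cu) = 61.1 / 63.55 = 0.9614 mol.
n(e⁻) = 2 × 0.9614 = 1.923 mol.
Q = n(e⁻)·F = 1.923 × 96485 = 185500 C.
I = Q/t = 185500 / 13860 s = 13.4 A.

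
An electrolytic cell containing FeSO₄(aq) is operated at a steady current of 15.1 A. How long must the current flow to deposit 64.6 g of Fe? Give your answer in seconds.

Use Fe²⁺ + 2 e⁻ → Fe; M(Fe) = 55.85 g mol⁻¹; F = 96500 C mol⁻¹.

n(Fe) = m/M = 64.6 / 55.85 = 1.157 mol.
Each Fe atom requires 2 electrons, so n(e⁻) = 2 × 1.157 = 2.313 mol.
Q = n(e⁻)·F = 2.313 × 96500 = 223200 C.
t = Q/I = 223200 / 15.10 A = 14780 s.

14800 s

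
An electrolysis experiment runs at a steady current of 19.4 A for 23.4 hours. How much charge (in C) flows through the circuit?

1.63 × 10⁶ C

Q = I·t = 19.40 A × 84240 s = 1.63 × 10⁶ C.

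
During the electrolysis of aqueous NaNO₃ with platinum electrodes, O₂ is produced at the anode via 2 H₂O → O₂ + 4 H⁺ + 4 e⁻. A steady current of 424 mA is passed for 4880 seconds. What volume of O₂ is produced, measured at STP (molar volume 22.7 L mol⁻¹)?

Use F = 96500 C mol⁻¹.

0.122 L

Q = I·t = 0.4240 A × 4880.0 s = 2069 C.
n(e⁻) = Q/F = 2069 / 96500 = 0.02144 mol.
4 electrons are transferred per O₂ molecule, so n(O₂) = 0.02144 / 4 = 0.005360 mol.
V = n × V_m = 0.005360 × 22.7 = 0.122 L.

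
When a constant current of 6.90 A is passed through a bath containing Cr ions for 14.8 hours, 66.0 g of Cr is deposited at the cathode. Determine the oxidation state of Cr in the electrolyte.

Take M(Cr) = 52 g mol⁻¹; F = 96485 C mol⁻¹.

Q = I·t = 6.900 A × 53280 s = 367600 C, so n(e⁻) = 367600/96485 = 3.810 mol.
n(Cr) deposited = 66.0 / 52 = 1.269 mol.
Electrons per atom = n(e⁻)/n(Cr) = 3.810 / 1.269 = 3.00 ≈ 3, so the ion is Cr³⁺.

+3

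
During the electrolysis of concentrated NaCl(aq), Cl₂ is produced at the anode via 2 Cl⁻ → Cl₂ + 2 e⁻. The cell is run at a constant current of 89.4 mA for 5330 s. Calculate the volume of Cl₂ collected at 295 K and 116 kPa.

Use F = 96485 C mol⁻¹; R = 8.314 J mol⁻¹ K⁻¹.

Q = I·t = 0.08940 A × 5330.0 s = 476.5 C.
n(e⁻) = Q/F = 476.5 / 96485 = 0.004939 mol.
2 electrons are transferred per Cl₂ molecule, so n(Cl₂) = 0.004939 / 2 = 0.002469 mol.
V = nRT/P = (0.002469 × 8.314 × 295) / (116 × 10³ Pa) = 5.22 × 10⁻⁵ m³ = 0.0522 L.

0.0522 L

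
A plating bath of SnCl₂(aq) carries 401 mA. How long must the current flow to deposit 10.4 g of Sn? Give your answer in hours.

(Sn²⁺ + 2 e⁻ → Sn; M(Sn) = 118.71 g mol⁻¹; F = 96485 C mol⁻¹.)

11.7 h

n(Sn) = m/M = 10.4 / 118.71 = 0.08761 mol.
Each Sn atom requires 2 electrons, so n(e⁻) = 2 × 0.08761 = 0.1752 mol.
Q = n(e⁻)·F = 0.1752 × 96485 = 16910 C.
t = Q/I = 16910 / 0.4010 A = 42160 s = 11.7 h.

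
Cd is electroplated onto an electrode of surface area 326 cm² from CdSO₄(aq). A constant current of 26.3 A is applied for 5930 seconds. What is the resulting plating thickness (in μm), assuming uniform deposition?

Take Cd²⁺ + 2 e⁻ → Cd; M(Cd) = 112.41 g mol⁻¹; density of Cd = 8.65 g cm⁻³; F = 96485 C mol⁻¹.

Q = I·t = 26.30 × 5930.0 = 156000 C; n(e⁻) = 1.616 mol.
n(Cd) = n(e⁻)/2 = 0.8082 mol, so m = 0.8082 × 112.41 = 90.85 g.
Volume = m/ρ = 90.85 / 8.65 = 10.50 cm³.
Thickness = V/A = 10.50 / 326 = 0.0322 cm = 322 μm.

322 μm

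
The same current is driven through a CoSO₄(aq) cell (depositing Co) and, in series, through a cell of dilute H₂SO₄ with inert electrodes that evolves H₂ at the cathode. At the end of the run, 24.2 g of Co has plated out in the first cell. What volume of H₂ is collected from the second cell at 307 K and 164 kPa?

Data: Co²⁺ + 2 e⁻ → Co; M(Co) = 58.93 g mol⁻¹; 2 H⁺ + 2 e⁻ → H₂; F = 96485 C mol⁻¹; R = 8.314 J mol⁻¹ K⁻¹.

6.39 L

n(Co) = 24.2 / 58.93 = 0.4107 mol, so n(e⁻) = 2 × 0.4107 = 0.8213 mol.
The cells are in series, so the same 0.8213 mol of electrons passes through the second cell.
2 H⁺ + 2 e⁻ → H₂ — 2 mol e⁻ per mol H₂, so n(H₂) = 0.8213/2 = 0.4107 mol.
V = nRT/P = (0.4107 × 8.314 × 307) / (164 × 10³) = 0.00639 m³ = 6.39 L.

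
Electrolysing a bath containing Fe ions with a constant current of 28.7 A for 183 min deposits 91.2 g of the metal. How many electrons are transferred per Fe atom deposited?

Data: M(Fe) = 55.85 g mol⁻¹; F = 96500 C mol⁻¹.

Q = I·t = 28.70 A × 10980 s = 315100 C, so n(e⁻) = 315100/96500 = 3.266 mol.
n(Fe) deposited = 91.2 / 55.85 = 1.633 mol.
Electrons per atom = n(e⁻)/n(Fe) = 3.266 / 1.633 = 2.00 ≈ 2, so the ion is Fe²⁺.

2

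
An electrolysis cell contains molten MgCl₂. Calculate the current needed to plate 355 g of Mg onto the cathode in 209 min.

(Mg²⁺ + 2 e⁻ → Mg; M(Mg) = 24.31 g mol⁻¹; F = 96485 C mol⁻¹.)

225 A

n(Mg) = 355 / 24.31 = 14.60 mol.
n(e⁻) = 2 × 14.60 = 29.21 mol.
Q = n(e⁻)·F = 29.21 × 96485 = 2818000 C.
I = Q/t = 2818000 / 12540 s = 225 A.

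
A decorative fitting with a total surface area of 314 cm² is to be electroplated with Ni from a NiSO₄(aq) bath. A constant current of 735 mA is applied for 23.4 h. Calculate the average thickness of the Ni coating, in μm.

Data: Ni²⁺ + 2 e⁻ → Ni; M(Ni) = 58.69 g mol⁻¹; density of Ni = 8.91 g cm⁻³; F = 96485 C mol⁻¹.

67.3 μm

Q = I·t = 0.7350 × 84240 = 61920 C; n(e⁻) = 0.6417 mol.
n(Ni) = n(e⁻)/2 = 0.3209 mol, so m = 0.3209 × 58.69 = 18.83 g.
Volume = m/ρ = 18.83 / 8.91 = 2.114 cm³.
Thickness = V/A = 2.114 / 314 = 0.00673 cm = 67.3 μm.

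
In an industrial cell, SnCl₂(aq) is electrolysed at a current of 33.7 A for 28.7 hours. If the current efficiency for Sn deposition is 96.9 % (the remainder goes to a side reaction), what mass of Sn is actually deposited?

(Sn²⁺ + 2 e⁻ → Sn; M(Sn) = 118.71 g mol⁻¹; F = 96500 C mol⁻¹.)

Q = I·t = 33.70 × 103320 = 3482000 C.
n(e⁻) = 3482000/96500 = 36.08 mol; theoretically n(Sn) = 36.08/2 = 18.04 mol, m_theo = 2142 g.
At 96.9 % efficiency, m_actual = 0.969 × 2142 = 2080 g.

2080 g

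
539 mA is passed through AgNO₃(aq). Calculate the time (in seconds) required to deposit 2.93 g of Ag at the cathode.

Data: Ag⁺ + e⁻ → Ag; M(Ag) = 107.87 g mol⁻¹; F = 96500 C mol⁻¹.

4860 s

n(Ag) = m/M = 2.93 / 107.87 = 0.02716 mol.
Each Ag atom requires 1 electron, so n(e⁻) = 1 × 0.02716 = 0.02716 mol.
Q = n(e⁻)·F = 0.02716 × 96500 = 2621 C.
t = Q/I = 2621 / 0.5390 A = 4863 s.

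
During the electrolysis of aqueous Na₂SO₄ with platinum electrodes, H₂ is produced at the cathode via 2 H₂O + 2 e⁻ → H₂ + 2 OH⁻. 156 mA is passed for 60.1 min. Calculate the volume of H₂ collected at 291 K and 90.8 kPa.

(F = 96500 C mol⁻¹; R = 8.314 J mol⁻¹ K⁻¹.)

0.0777 L

Q = I·t = 0.1560 A × 3606.0 s = 562.5 C.
n(e⁻) = Q/F = 562.5 / 96500 = 0.005829 mol.
2 electrons are transferred per H₂ molecule, so n(H₂) = 0.005829 / 2 = 0.002915 mol.
V = nRT/P = (0.002915 × 8.314 × 291) / (90.8 × 10³ Pa) = 7.77 × 10⁻⁵ m³ = 0.0777 L.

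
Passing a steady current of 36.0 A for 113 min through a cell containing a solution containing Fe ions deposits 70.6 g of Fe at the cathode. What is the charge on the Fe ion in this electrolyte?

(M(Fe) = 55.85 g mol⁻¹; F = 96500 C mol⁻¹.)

Q = I·t = 36.00 A × 6780.0 s = 244100 C, so n(e⁻) = 244100/96500 = 2.529 mol.
n(Fe) deposited = 70.6 / 55.85 = 1.264 mol.
Electrons per atom = n(e⁻)/n(Fe) = 2.529 / 1.264 = 2.00 ≈ 2, so the ion is Fe²⁺.

+2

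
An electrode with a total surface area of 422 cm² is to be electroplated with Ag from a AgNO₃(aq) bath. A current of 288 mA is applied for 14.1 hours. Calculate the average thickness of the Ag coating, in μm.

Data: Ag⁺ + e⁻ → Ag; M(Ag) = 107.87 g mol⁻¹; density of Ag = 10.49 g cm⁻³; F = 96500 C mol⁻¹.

Q = I·t = 0.2880 × 50760 = 14620 C; n(e⁻) = 0.1515 mol.
n(Ag) = n(e⁻)/1 = 0.1515 mol, so m = 0.1515 × 107.87 = 16.34 g.
Volume = m/ρ = 16.34 / 10.49 = 1.558 cm³.
Thickness = V/A = 1.558 / 422 = 0.00369 cm = 36.9 μm.

36.9 μm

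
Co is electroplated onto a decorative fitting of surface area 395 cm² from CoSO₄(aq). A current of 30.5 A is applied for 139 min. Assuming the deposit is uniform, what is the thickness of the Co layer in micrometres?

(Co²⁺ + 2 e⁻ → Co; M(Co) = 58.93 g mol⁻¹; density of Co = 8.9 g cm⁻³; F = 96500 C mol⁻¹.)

Q = I·t = 30.50 × 8340.0 = 254400 C; n(e⁻) = 2.636 mol.
n(Co) = n(e⁻)/2 = 1.318 mol, so m = 1.318 × 58.93 = 77.67 g.
Volume = m/ρ = 77.67 / 8.9 = 8.727 cm³.
Thickness = V/A = 8.727 / 395 = 0.0221 cm = 221 μm.

221 μm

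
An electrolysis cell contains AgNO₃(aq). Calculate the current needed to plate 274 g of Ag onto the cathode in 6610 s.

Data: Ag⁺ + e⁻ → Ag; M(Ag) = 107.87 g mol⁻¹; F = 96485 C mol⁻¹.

37.1 A

n(Ag) = 274 / 107.87 = 2.540 mol.
n(e⁻) = 1 × 2.540 = 2.540 mol.
Q = n(e⁻)·F = 2.540 × 96485 = 245100 C.
I = Q/t = 245100 / 6610.0 s = 37.1 A.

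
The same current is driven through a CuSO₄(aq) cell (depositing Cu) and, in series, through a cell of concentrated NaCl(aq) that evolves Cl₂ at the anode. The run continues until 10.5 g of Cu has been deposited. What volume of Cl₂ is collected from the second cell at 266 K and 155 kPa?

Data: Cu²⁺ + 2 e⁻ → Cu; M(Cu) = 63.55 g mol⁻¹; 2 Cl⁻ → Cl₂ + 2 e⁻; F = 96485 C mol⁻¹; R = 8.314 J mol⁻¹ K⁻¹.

n(Cu) = 10.5 / 63.55 = 0.1652 mol, so n(e⁻) = 2 × 0.1652 = 0.3304 mol.
The cells are in series, so the same 0.3304 mol of electrons passes through the second cell.
2 Cl⁻ → Cl₂ + 2 e⁻ — 2 mol e⁻ per mol Cl₂, so n(Cl₂) = 0.3304/2 = 0.1652 mol.
V = nRT/P = (0.1652 × 8.314 × 266) / (155 × 10³) = 0.00236 m³ = 2.36 L.

2.36 L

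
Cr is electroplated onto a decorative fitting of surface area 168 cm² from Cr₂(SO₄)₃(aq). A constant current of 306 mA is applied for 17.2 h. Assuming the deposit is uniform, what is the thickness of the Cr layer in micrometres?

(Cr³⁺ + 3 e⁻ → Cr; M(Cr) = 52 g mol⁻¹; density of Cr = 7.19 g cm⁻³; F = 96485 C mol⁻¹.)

28.2 μm

Q = I·t = 0.3060 × 61920 = 18950 C; n(e⁻) = 0.1964 mol.
n(Cr) = n(e⁻)/3 = 0.06546 mol, so m = 0.06546 × 52 = 3.404 g.
Volume = m/ρ = 3.404 / 7.19 = 0.4734 cm³.
Thickness = V/A = 0.4734 / 168 = 0.00282 cm = 28.2 μm.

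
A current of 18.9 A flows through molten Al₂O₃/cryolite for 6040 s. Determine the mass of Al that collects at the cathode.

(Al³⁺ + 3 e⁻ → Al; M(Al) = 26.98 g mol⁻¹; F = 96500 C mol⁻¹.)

Q = I·t = 18.90 A × 6040.0 s = 114200 C.
n(e⁻) = Q/F = 114200 / 96500 = 1.183 mol.
Al³⁺ + 3 e⁻ → Al, so n(Al) = n(e⁻)/3 = 0.3943 mol.
m = n·M = 0.3943 × 26.98 = 10.6 g.

10.6 g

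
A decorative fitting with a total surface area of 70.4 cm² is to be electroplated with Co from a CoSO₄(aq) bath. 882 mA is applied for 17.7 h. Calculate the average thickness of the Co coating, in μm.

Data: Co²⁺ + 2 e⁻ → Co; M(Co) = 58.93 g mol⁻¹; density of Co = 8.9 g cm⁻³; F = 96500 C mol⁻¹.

Q = I·t = 0.8820 × 63720 = 56200 C; n(e⁻) = 0.5824 mol.
n(Co) = n(e⁻)/2 = 0.2912 mol, so m = 0.2912 × 58.93 = 17.16 g.
Volume = m/ρ = 17.16 / 8.9 = 1.928 cm³.
Thickness = V/A = 1.928 / 70.4 = 0.0274 cm = 274 μm.

274 μm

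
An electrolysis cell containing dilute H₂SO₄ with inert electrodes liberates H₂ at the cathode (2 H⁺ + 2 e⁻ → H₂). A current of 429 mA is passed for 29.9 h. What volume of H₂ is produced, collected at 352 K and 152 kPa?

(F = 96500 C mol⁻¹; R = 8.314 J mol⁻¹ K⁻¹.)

Q = I·t = 0.4290 A × 107640 s = 46180 C.
n(e⁻) = Q/F = 46180 / 96500 = 0.4785 mol.
2 electrons are transferred per H₂ molecule, so n(H₂) = 0.4785 / 2 = 0.2393 mol.
V = nRT/P = (0.2393 × 8.314 × 352) / (152 × 10³ Pa) = 0.00461 m³ = 4.61 L.

4.61 L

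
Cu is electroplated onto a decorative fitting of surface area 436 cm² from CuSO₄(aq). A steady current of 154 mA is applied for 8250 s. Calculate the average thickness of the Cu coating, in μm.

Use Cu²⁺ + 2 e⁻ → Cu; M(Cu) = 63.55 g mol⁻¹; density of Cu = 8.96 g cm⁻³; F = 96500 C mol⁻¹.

1.07 μm

Q = I·t = 0.1540 × 8250.0 = 1270 C; n(e⁻) = 0.01317 mol.
n(Cu) = n(e⁻)/2 = 0.006583 mol, so m = 0.006583 × 63.55 = 0.4183 g.
Volume = m/ρ = 0.4183 / 8.96 = 0.04669 cm³.
Thickness = V/A = 0.04669 / 436 = 1.07 × 10⁻⁴ cm = 1.07 μm.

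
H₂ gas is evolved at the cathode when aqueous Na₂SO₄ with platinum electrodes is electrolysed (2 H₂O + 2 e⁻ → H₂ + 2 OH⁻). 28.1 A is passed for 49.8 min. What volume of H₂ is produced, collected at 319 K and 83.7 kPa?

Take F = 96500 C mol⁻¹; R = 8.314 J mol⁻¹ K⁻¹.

Q = I·t = 28.10 A × 2988.0 s = 83960 C.
n(e⁻) = Q/F = 83960 / 96500 = 0.8701 mol.
2 electrons are transferred per H₂ molecule, so n(H₂) = 0.8701 / 2 = 0.4350 mol.
V = nRT/P = (0.4350 × 8.314 × 319) / (83.7 × 10³ Pa) = 0.0138 m³ = 13.8 L.

13.8 L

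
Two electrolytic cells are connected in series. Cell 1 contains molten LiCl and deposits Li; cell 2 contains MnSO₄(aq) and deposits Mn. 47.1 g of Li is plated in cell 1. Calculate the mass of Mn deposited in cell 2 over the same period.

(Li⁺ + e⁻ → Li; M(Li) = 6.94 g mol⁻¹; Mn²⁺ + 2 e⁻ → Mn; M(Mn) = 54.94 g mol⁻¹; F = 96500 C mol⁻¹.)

186 g

n(Li) = 47.1 / 6.94 = 6.787 mol.
Since Li⁺ + e⁻ → Li, n(e⁻) passed = 1 × 6.787 = 6.787 mol.
Cells in series carry the same charge, so the same 6.787 mol of electrons passes through cell 2.
Mn²⁺ + 2 e⁻ → Mn, so n(Mn) = 6.787 / 2 = 3.393 mol.
m(Mn) = 3.393 × 54.94 = 186 g.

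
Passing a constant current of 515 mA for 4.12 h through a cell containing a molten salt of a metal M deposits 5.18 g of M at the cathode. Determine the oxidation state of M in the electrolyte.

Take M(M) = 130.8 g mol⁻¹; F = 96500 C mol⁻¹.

Q = I·t = 0.5150 A × 14832 s = 7638 C, so n(e⁻) = 7638/96500 = 0.07916 mol.
n(M) deposited = 5.18 / 130.8 = 0.03960 mol.
Electrons per atom = n(e⁻)/n(M) = 0.07916 / 0.03960 = 2.00 ≈ 2, so the ion is M²⁺.

+2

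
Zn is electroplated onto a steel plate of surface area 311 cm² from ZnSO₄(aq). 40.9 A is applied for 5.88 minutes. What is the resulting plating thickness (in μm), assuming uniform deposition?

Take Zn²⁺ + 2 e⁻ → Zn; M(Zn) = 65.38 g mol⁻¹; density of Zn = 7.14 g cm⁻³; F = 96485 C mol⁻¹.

22.0 μm

Q = I·t = 40.90 × 352.80 = 14430 C; n(e⁻) = 0.1496 mol.
n(Zn) = n(e⁻)/2 = 0.07478 mol, so m = 0.07478 × 65.38 = 4.889 g.
Volume = m/ρ = 4.889 / 7.14 = 0.6847 cm³.
Thickness = V/A = 0.6847 / 311 = 0.00220 cm = 22.0 μm.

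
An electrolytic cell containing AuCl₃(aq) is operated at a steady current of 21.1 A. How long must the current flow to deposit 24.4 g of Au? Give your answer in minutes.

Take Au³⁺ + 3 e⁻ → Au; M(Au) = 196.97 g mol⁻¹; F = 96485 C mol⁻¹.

28.3 min

n(Au) = m/M = 24.4 / 196.97 = 0.1239 mol.
Each Au atom requires 3 electrons, so n(e⁻) = 3 × 0.1239 = 0.3716 mol.
Q = n(e⁻)·F = 0.3716 × 96485 = 35860 C.
t = Q/I = 35860 / 21.10 A = 1699 s = 28.3 min.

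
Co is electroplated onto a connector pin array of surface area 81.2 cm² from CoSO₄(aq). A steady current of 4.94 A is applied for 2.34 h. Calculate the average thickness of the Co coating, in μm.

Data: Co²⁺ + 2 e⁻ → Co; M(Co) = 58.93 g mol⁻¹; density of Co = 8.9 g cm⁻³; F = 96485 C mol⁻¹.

176 μm

Q = I·t = 4.940 × 8424.0 = 41610 C; n(e⁻) = 0.4313 mol.
n(Co) = n(e⁻)/2 = 0.2157 mol, so m = 0.2157 × 58.93 = 12.71 g.
Volume = m/ρ = 12.71 / 8.9 = 1.428 cm³.
Thickness = V/A = 1.428 / 81.2 = 0.0176 cm = 176 μm.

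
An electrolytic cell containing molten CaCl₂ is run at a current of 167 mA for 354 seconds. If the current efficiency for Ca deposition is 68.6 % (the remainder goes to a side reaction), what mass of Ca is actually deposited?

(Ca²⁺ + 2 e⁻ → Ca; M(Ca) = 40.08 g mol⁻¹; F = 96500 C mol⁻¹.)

Q = I·t = 0.1670 × 354.00 = 59.12 C.
n(e⁻) = 59.12/96500 = 0.0006126 mol; theoretically n(Ca) = 0.0006126/2 = 0.0003063 mol, m_theo = 0.01228 g.
At 68.6 % efficiency, m_actual = 0.686 × 0.01228 = 0.00842 g.

0.00842 g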